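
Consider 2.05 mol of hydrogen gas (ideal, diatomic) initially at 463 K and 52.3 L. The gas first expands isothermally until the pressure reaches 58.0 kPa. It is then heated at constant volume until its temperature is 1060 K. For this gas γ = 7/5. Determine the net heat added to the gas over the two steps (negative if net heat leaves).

33000 J

P₁ = nRT₁/V₁ = 2.05×8.314×463/52.3 = 151 kPa.
Step 1 — Isothermal: T stays 463 K; PV = const ⇒ V₂ = 136 L, P₂ = 58.0 kPa.
ΔU = 0 (ideal gas, T constant).
W = nRT ln(V₂/V₁) = 2.05×8.314×463×ln(2.60) = 7540 J.
Q = ΔU + W = 7540 J.
State after step 1: P = 58.0 kPa, V = 136 L, T = 463 K.
Step 2 — Isochoric: V stays 136 L; P/T = const ⇒ T₂ = 1060 K, P₂ = 133 kPa.
W = 0 (no volume change).
ΔU = nCvΔT = 2.05×20.8×(1060−463) = 25400 J.
Q = ΔU = 25400 J.
Net over both steps: W = 7540 J, Q = 33000 J, ΔU = 25400 J.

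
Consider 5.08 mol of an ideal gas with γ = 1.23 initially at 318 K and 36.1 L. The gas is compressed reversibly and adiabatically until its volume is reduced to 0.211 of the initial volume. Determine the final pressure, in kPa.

2520 kPa

P₁ = nRT₁/V₁ = 5.08×8.314×318/36.1 = 372 kPa.
Adiabatic: TV^(γ−1) = const ⇒ T₂ = 318×(4.74)^0.230 = 455 K; PV^γ = const ⇒ P₂ = 2520 kPa.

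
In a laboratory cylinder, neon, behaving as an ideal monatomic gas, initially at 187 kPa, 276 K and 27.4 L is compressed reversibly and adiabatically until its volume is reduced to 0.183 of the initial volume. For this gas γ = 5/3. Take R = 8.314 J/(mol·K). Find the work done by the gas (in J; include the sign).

-16200 J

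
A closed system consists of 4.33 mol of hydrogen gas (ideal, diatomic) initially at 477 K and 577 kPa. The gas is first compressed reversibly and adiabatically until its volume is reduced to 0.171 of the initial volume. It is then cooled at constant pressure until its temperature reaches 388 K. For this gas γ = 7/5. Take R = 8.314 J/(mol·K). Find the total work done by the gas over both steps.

V₁ = nRT₁/P₁ = 4.33×8.314×477/577 = 29.8 L.
Step 1 — Adiabatic: TV^(γ−1) = const ⇒ T₂ = 477×(5.85)^0.400 = 967 K; PV^γ = const ⇒ P₂ = 6840 kPa.
ΔU = nCvΔT = 4.33×20.8×(967−477) = 44100 J.
Q = 0 for an adiabatic process, so W = −ΔU = -44100 J.
State after step 1: P = 6840 kPa, V = 5.09 L, T = 967 K.
Step 2 — Isobaric: P stays 6840 kPa; V/T = const ⇒ T₂ = 388 K, V₂ = 2.04 L.
W = PΔV = 6840×(2.04−5.09) kPa·L = -20800 J.
ΔU = nCvΔT = 4.33×20.8×(388−967) = -52100 J.
Q = ΔU + W = nCpΔT = -72900 J.
Net over both steps: W = -64900 J, Q = -72900 J, ΔU = -8010 J.

-64900 J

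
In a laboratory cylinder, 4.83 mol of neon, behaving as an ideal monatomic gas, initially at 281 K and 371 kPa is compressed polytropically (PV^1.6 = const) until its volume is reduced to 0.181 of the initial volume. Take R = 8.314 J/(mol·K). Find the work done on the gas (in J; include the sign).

33600 J

V₁ = nRT₁/P₁ = 4.83×8.314×281/371 = 30.4 L.
Polytropic n=1.6: T₂ = T₁(V₁/V₂)^(n−1) = 281×(5.52)^0.60 = 784 K; P₂ = P₁(V₁/V₂)^n = 5720 kPa.
W = (P₁V₁−P₂V₂)/(n−1) = (371×30.4−5720×5.51)/0.60 = -33600 J.
Work done on the gas = −W_by = 33600 J.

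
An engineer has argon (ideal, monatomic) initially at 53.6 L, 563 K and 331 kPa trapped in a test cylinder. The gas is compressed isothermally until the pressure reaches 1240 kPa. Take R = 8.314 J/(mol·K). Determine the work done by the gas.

n = P₁V₁/(RT₁) = 331×53.6/(8.314×563) = 3.79 mol.
Isothermal: T stays 563 K; PV = const ⇒ V₂ = 14.3 L, P₂ = 1240 kPa.
W = nRT ln(V₂/V₁) = 3.79×8.314×563×ln(0.267) = -23400 J.

-23400 J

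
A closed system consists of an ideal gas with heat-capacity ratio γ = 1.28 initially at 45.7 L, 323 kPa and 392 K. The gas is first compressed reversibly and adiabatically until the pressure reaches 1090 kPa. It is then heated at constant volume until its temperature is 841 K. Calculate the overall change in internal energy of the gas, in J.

n = P₁V₁/(RT₁) = 323×45.7/(8.314×392) = 4.53 mol.
Step 1 — Adiabatic: T₂/T₁ = (P₂/P₁)^((γ−1)/γ) ⇒ T₂ = 392×(3.37)^0.219 = 511 K; V₂ = 17.7 L.
ΔU = nCvΔT = 4.53×29.7×(511−392) = 16100 J.
Q = 0 for an adiabatic process, so W = −ΔU = -16100 J.
State after step 1: P = 1090 kPa, V = 17.7 L, T = 511 K.
Step 2 — Isochoric: V stays 17.7 L; P/T = const ⇒ T₂ = 841 K, P₂ = 1790 kPa.
W = 0 (no volume change).
ΔU = nCvΔT = 4.53×29.7×(841−511) = 44300 J.
Q = ΔU = 44300 J.
Net over both steps: W = -16100 J, Q = 44300 J, ΔU = 60400 J.

60400 J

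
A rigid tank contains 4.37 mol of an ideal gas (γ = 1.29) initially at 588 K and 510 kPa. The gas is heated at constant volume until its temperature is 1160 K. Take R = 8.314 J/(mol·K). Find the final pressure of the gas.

V₁ = nRT₁/P₁ = 4.37×8.314×588/510 = 41.9 L.
Isochoric: V stays 41.9 L; P/T = const ⇒ T₂ = 1160 K, P₂ = 1010 kPa.

1010 kPa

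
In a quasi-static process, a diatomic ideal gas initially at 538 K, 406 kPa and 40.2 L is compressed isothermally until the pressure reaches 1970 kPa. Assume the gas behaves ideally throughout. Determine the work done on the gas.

n = P₁V₁/(RT₁) = 406×40.2/(8.314×538) = 3.65 mol.
Isothermal: T stays 538 K; PV = const ⇒ V₂ = 8.28 L, P₂ = 1970 kPa.
W = nRT ln(V₂/V₁) = 3.65×8.314×538×ln(0.206) = -25800 J.
Work done on the gas = −W_by = 25800 J.

25800 J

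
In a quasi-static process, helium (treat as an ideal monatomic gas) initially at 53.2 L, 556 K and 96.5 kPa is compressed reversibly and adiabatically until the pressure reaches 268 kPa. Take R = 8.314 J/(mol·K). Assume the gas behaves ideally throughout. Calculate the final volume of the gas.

Adiabatic: T₂/T₁ = (P₂/P₁)^((γ−1)/γ) ⇒ T₂ = 556×(2.78)^0.400 = 837 K; V₂ = 28.8 L.

28.8 L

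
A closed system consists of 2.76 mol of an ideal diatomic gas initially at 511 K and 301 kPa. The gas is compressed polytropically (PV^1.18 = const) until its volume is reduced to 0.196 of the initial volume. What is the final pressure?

2060 kPa

V₁ = nRT₁/P₁ = 2.76×8.314×511/301 = 39.0 L.
Polytropic n=1.18: T₂ = T₁(V₁/V₂)^(n−1) = 511×(5.10)^0.18 = 685 K; P₂ = P₁(V₁/V₂)^n = 2060 kPa.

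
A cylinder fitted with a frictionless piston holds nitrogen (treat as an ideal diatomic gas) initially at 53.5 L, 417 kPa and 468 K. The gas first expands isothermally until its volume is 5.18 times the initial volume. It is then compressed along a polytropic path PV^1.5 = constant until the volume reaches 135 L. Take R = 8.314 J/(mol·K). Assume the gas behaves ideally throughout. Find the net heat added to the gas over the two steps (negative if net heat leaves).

41500 J

n = P₁V₁/(RT₁) = 417×53.5/(8.314×468) = 5.73 mol.
Step 1 — Isothermal: T stays 468 K; PV = const ⇒ V₂ = 277 L, P₂ = 80.5 kPa.
ΔU = 0 (ideal gas, T constant).
W = nRT ln(V₂/V₁) = 5.73×8.314×468×ln(5.18) = 36700 J.
Q = ΔU + W = 36700 J.
State after step 1: P = 80.5 kPa, V = 277 L, T = 468 K.
Step 2 — Polytropic n=1.5: T₂ = T₁(V₁/V₂)^(n−1) = 468×(2.05)^0.50 = 671 K; P₂ = P₁(V₁/V₂)^n = 237 kPa.
W = (P₁V₁−P₂V₂)/(n−1) = (80.5×277−237×135)/0.50 = -19300 J.
ΔU = nCvΔT = 5.73×20.8×(671−468) = 24100 J.
Q = ΔU + W = 4830 J.
Net over both steps: W = 17400 J, Q = 41500 J, ΔU = 24100 J.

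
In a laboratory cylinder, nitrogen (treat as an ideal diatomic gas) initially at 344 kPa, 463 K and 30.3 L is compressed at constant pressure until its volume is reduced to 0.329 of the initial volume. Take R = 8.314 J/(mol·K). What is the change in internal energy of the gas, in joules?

n = P₁V₁/(RT₁) = 344×30.3/(8.314×463) = 2.71 mol.
Isobaric: P stays 344 kPa; V/T = const ⇒ T₂ = 152 K, V₂ = 9.97 L.
For an ideal gas ΔU = nCvΔT with Cv = (5/2)R = 20.8 J/(mol·K).
ΔU = 2.71×20.8×(152−463) = -17500 J.

-17500 J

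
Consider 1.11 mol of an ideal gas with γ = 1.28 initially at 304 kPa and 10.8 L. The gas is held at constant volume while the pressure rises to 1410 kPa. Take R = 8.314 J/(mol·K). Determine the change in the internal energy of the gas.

42700 J

T₁ = P₁V₁/(nR) = 304×10.8/(1.11×8.314) = 356 K.
Isochoric: V stays 10.8 L; P/T = const ⇒ T₂ = 1650 K, P₂ = 1410 kPa.
For an ideal gas ΔU = nCvΔT with Cv = R/(γ−1) = 29.7 J/(mol·K).
ΔU = 1.11×29.7×(1650−356) = 42700 J.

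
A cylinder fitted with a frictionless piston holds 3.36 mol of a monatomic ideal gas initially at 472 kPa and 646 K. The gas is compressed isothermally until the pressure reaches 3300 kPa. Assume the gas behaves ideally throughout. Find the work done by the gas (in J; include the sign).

-35100 J

V₁ = nRT₁/P₁ = 3.36×8.314×646/472 = 38.2 L.
Isothermal: T stays 646 K; PV = const ⇒ V₂ = 5.47 L, P₂ = 3300 kPa.
W = nRT ln(V₂/V₁) = 3.36×8.314×646×ln(0.143) = -35100 J.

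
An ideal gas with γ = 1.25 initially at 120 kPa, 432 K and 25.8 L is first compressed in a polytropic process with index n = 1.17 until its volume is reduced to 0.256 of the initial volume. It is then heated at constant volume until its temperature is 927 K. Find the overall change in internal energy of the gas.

14200 J

n = P₁V₁/(RT₁) = 120×25.8/(8.314×432) = 0.862 mol.
Step 1 — Polytropic n=1.17: T₂ = T₁(V₁/V₂)^(n−1) = 432×(3.91)^0.17 = 545 K; P₂ = P₁(V₁/V₂)^n = 591 kPa.
W = (P₁V₁−P₂V₂)/(n−1) = (120×25.8−591×6.60)/0.17 = -4750 J.
ΔU = nCvΔT = 0.862×33.3×(545−432) = 3230 J.
Q = ΔU + W = -1520 J.
State after step 1: P = 591 kPa, V = 6.60 L, T = 545 K.
Step 2 — Isochoric: V stays 6.60 L; P/T = const ⇒ T₂ = 927 K, P₂ = 1010 kPa.
W = 0 (no volume change).
ΔU = nCvΔT = 0.862×33.3×(927−545) = 11000 J.
Q = ΔU = 11000 J.
Net over both steps: W = -4750 J, Q = 9440 J, ΔU = 14200 J.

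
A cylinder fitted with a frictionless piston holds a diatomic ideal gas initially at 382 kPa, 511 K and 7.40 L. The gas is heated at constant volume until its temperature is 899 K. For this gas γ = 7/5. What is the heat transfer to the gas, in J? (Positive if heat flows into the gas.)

n = P₁V₁/(RT₁) = 382×7.40/(8.314×511) = 0.665 mol.
Isochoric: V stays 7.40 L; P/T = const ⇒ T₂ = 899 K, P₂ = 672 kPa.
W = 0 (no volume change).
ΔU = nCvΔT = 0.665×20.8×(899−511) = 5370 J.
Q = ΔU = 5370 J.

5370 J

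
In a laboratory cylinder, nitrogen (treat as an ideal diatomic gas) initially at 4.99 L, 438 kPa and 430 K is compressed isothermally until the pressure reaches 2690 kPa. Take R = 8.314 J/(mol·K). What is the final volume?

0.812 L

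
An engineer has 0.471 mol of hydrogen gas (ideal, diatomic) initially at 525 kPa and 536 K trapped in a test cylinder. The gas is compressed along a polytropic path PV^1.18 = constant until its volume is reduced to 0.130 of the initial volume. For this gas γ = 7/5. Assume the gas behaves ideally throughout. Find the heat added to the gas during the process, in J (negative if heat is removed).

V₁ = nRT₁/P₁ = 0.471×8.314×536/525 = 4.00 L.
Polytropic n=1.18: T₂ = T₁(V₁/V₂)^(n−1) = 536×(7.69)^0.18 = 774 K; P₂ = P₁(V₁/V₂)^n = 5830 kPa.
W = (P₁V₁−P₂V₂)/(n−1) = (525×4.00−5830×0.520)/0.18 = -5170 J.
ΔU = nCvΔT = 0.471×20.8×(774−536) = 2330 J.
Q = ΔU + W = -2850 J.

-2850 J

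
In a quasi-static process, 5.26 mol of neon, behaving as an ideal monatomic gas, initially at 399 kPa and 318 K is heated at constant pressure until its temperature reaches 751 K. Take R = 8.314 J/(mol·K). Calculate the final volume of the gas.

V₁ = nRT₁/P₁ = 5.26×8.314×318/399 = 34.9 L.
Isobaric: P stays 399 kPa; V/T = const ⇒ T₂ = 751 K, V₂ = 82.3 L.

82.3 L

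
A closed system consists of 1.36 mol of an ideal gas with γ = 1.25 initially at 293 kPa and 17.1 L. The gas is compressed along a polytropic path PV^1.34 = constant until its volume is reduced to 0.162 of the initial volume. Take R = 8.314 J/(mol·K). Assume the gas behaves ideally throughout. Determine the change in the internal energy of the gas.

T₁ = P₁V₁/(nR) = 293×17.1/(1.36×8.314) = 443 K.
Polytropic n=1.34: T₂ = T₁(V₁/V₂)^(n−1) = 443×(6.17)^0.34 = 823 K; P₂ = P₁(V₁/V₂)^n = 3360 kPa.
For an ideal gas ΔU = nCvΔT with Cv = R/(γ−1) = 33.3 J/(mol·K).
ΔU = 1.36×33.3×(823−443) = 17200 J.

17200 J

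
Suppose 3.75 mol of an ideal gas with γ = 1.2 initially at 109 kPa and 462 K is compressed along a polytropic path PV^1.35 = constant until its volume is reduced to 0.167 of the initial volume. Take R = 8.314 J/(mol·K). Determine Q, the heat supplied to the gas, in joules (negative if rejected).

26900 J

V₁ = nRT₁/P₁ = 3.75×8.314×462/109 = 132 L.
Polytropic n=1.35: T₂ = T₁(V₁/V₂)^(n−1) = 462×(5.99)^0.35 = 864 K; P₂ = P₁(V₁/V₂)^n = 1220 kPa.
W = (P₁V₁−P₂V₂)/(n−1) = (109×132−1220×22.1)/0.35 = -35800 J.
ΔU = nCvΔT = 3.75×41.6×(864−462) = 62700 J.
Q = ΔU + W = 26900 J.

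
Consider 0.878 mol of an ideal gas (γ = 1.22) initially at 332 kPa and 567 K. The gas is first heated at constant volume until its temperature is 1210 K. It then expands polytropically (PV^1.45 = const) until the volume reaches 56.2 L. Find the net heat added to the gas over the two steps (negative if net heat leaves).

11200 J

V₁ = nRT₁/P₁ = 0.878×8.314×567/332 = 12.5 L.
Step 1 — Isochoric: V stays 12.5 L; P/T = const ⇒ T₂ = 1210 K, P₂ = 709 kPa.
W = 0 (no volume change).
ΔU = nCvΔT = 0.878×37.8×(1210−567) = 21300 J.
Q = ΔU = 21300 J.
State after step 1: P = 709 kPa, V = 12.5 L, T = 1210 K.
Step 2 — Polytropic n=1.45: T₂ = T₁(V₁/V₂)^(n−1) = 1210×(0.222)^0.45 = 614 K; P₂ = P₁(V₁/V₂)^n = 79.8 kPa.
W = (P₁V₁−P₂V₂)/(n−1) = (709×12.5−79.8×56.2)/0.45 = 9660 J.
ΔU = nCvΔT = 0.878×37.8×(614−1210) = -19800 J.
Q = ΔU + W = -10100 J.
Net over both steps: W = 9660 J, Q = 11200 J, ΔU = 1570 J.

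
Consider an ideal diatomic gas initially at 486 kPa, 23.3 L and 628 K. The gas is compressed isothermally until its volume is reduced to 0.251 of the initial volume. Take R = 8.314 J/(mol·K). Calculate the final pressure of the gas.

Isothermal: T stays 628 K; PV = const ⇒ V₂ = 5.85 L, P₂ = 1940 kPa.

1940 kPa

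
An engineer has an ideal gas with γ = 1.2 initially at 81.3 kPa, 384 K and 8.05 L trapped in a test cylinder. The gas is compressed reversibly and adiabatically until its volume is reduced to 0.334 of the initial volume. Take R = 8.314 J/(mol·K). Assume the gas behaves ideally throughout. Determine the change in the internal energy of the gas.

n = P₁V₁/(RT₁) = 81.3×8.05/(8.314×384) = 0.205 mol.
Adiabatic: TV^(γ−1) = const ⇒ T₂ = 384×(2.99)^0.200 = 478 K; PV^γ = const ⇒ P₂ = 303 kPa.
For an ideal gas ΔU = nCvΔT with Cv = R/(γ−1) = 41.6 J/(mol·K).
ΔU = 0.205×41.6×(478−384) = 802 J.

802 J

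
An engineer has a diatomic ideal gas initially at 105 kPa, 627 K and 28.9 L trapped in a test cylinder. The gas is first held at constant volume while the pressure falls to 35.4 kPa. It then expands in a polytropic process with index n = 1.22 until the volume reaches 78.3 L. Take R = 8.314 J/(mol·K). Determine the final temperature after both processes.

170 K

n = P₁V₁/(RT₁) = 105×28.9/(8.314×627) = 0.582 mol.
Step 1 — Isochoric: V stays 28.9 L; P/T = const ⇒ T₂ = 211 K, P₂ = 35.4 kPa.
W = 0 (no volume change).
ΔU = nCvΔT = 0.582×20.8×(211−627) = -5030 J.
Q = ΔU = -5030 J.
State after step 1: P = 35.4 kPa, V = 28.9 L, T = 211 K.
Step 2 — Polytropic n=1.22: T₂ = T₁(V₁/V₂)^(n−1) = 211×(0.369)^0.22 = 170 K; P₂ = P₁(V₁/V₂)^n = 10.5 kPa.
W = (P₁V₁−P₂V₂)/(n−1) = (35.4×28.9−10.5×78.3)/0.22 = 916 J.
ΔU = nCvΔT = 0.582×20.8×(170−211) = -504 J.
Q = ΔU + W = 412 J.
Net over both steps: W = 916 J, Q = -4620 J, ΔU = -5530 J.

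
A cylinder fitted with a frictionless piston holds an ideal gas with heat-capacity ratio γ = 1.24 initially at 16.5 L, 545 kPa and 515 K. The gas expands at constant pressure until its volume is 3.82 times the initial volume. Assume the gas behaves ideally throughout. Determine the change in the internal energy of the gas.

106000 J

n = P₁V₁/(RT₁) = 545×16.5/(8.314×515) = 2.10 mol.
Isobaric: P stays 545 kPa; V/T = const ⇒ T₂ = 1970 K, V₂ = 63.0 L.
For an ideal gas ΔU = nCvΔT with Cv = R/(γ−1) = 34.6 J/(mol·K).
ΔU = 2.10×34.6×(1970−515) = 106000 J.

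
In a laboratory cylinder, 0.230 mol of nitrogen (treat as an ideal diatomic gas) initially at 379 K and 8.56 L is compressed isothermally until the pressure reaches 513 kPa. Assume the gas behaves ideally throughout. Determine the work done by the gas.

-1310 J

P₁ = nRT₁/V₁ = 0.230×8.314×379/8.56 = 84.7 kPa.
Isothermal: T stays 379 K; PV = const ⇒ V₂ = 1.41 L, P₂ = 513 kPa.
W = nRT ln(V₂/V₁) = 0.230×8.314×379×ln(0.165) = -1310 J.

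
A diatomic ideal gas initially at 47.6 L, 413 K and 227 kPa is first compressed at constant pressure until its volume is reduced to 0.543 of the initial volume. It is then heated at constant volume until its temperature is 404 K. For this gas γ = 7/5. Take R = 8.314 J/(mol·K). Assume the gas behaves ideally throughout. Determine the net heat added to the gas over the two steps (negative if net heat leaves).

n = P₁V₁/(RT₁) = 227×47.6/(8.314×413) = 3.15 mol.
Step 1 — Isobaric: P stays 227 kPa; V/T = const ⇒ T₂ = 224 K, V₂ = 25.8 L.
W = PΔV = 227×(25.8−47.6) kPa·L = -4940 J.
ΔU = nCvΔT = 3.15×20.8×(224−413) = -12300 J.
Q = ΔU + W = nCpΔT = -17300 J.
State after step 1: P = 227 kPa, V = 25.8 L, T = 224 K.
Step 2 — Isochoric: V stays 25.8 L; P/T = const ⇒ T₂ = 404 K, P₂ = 409 kPa.
W = 0 (no volume change).
ΔU = nCvΔT = 3.15×20.8×(404−224) = 11800 J.
Q = ΔU = 11800 J.
Net over both steps: W = -4940 J, Q = -5530 J, ΔU = -589 J.

-5530 J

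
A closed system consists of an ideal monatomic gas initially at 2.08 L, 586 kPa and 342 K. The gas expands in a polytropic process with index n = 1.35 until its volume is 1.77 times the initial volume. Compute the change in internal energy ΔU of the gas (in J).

n = P₁V₁/(RT₁) = 586×2.08/(8.314×342) = 0.429 mol.
Polytropic n=1.35: T₂ = T₁(V₁/V₂)^(n−1) = 342×(0.565)^0.35 = 280 K; P₂ = P₁(V₁/V₂)^n = 271 kPa.
For an ideal gas ΔU = nCvΔT with Cv = (3/2)R = 12.5 J/(mol·K).
ΔU = 0.429×12.5×(280−342) = -331 J.

-331 J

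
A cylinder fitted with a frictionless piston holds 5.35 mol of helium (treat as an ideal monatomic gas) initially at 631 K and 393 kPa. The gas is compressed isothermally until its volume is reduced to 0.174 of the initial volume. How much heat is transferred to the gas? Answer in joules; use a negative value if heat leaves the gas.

-49100 J

V₁ = nRT₁/P₁ = 5.35×8.314×631/393 = 71.4 L.
Isothermal: T stays 631 K; PV = const ⇒ V₂ = 12.4 L, P₂ = 2260 kPa.
ΔU = 0 (ideal gas, T constant).
W = nRT ln(V₂/V₁) = 5.35×8.314×631×ln(0.174) = -49100 J.
Q = ΔU + W = -49100 J.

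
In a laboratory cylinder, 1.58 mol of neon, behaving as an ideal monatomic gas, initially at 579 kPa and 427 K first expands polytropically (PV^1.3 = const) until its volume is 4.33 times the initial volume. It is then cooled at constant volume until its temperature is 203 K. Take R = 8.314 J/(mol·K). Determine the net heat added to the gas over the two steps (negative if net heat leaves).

2240 J

V₁ = nRT₁/P₁ = 1.58×8.314×427/579 = 9.69 L.
Step 1 — Polytropic n=1.3: T₂ = T₁(V₁/V₂)^(n−1) = 427×(0.231)^0.30 = 275 K; P₂ = P₁(V₁/V₂)^n = 86.1 kPa.
W = (P₁V₁−P₂V₂)/(n−1) = (579×9.69−86.1×41.9)/0.30 = 6650 J.
ΔU = nCvΔT = 1.58×12.5×(275−427) = -2990 J.
Q = ΔU + W = 3660 J.
State after step 1: P = 86.1 kPa, V = 41.9 L, T = 275 K.
Step 2 — Isochoric: V stays 41.9 L; P/T = const ⇒ T₂ = 203 K, P₂ = 63.6 kPa.
W = 0 (no volume change).
ΔU = nCvΔT = 1.58×12.5×(203−275) = -1420 J.
Q = ΔU = -1420 J.
Net over both steps: W = 6650 J, Q = 2240 J, ΔU = -4410 J.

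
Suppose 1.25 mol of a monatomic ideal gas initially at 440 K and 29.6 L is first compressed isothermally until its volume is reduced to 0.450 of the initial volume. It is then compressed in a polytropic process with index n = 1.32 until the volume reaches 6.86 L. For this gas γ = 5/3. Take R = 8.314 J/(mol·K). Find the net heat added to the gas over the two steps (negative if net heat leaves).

P₁ = nRT₁/V₁ = 1.25×8.314×440/29.6 = 154 kPa.
Step 1 — Isothermal: T stays 440 K; PV = const ⇒ V₂ = 13.3 L, P₂ = 343 kPa.
ΔU = 0 (ideal gas, T constant).
W = nRT ln(V₂/V₁) = 1.25×8.314×440×ln(0.450) = -3650 J.
Q = ΔU + W = -3650 J.
State after step 1: P = 343 kPa, V = 13.3 L, T = 440 K.
Step 2 — Polytropic n=1.32: T₂ = T₁(V₁/V₂)^(n−1) = 440×(1.94)^0.32 = 544 K; P₂ = P₁(V₁/V₂)^n = 824 kPa.
W = (P₁V₁−P₂V₂)/(n−1) = (343×13.3−824×6.86)/0.32 = -3380 J.
ΔU = nCvΔT = 1.25×12.5×(544−440) = 1620 J.
Q = ΔU + W = -1760 J.
Net over both steps: W = -7030 J, Q = -5410 J, ΔU = 1620 J.

-5410 J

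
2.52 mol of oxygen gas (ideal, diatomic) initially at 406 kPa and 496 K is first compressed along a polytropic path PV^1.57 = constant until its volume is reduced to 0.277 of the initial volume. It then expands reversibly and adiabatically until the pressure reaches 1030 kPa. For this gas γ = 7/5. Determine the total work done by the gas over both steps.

-5280 J

V₁ = nRT₁/P₁ = 2.52×8.314×496/406 = 25.6 L.
Step 1 — Polytropic n=1.57: T₂ = T₁(V₁/V₂)^(n−1) = 496×(3.61)^0.57 = 1030 K; P₂ = P₁(V₁/V₂)^n = 3050 kPa.
W = (P₁V₁−P₂V₂)/(n−1) = (406×25.6−3050×7.09)/0.57 = -19700 J.
ΔU = nCvΔT = 2.52×20.8×(1030−496) = 28000 J.
Q = ΔU + W = 8360 J.
State after step 1: P = 3050 kPa, V = 7.09 L, T = 1030 K.
Step 2 — Adiabatic: T₂/T₁ = (P₂/P₁)^((γ−1)/γ) ⇒ T₂ = 1030×(0.338)^0.286 = 756 K; V₂ = 15.4 L.
ΔU = nCvΔT = 2.52×20.8×(756−1030) = -14400 J.
Q = 0 for an adiabatic process, so W = −ΔU = 14400 J.
Net over both steps: W = -5280 J, Q = 8360 J, ΔU = 13600 J.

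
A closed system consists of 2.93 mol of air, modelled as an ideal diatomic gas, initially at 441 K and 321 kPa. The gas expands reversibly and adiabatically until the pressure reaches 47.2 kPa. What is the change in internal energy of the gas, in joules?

-11300 J

V₁ = nRT₁/P₁ = 2.93×8.314×441/321 = 33.5 L.
Adiabatic: T₂/T₁ = (P₂/P₁)^((γ−1)/γ) ⇒ T₂ = 441×(0.147)^0.286 = 255 K; V₂ = 132 L.
For an ideal gas ΔU = nCvΔT with Cv = (5/2)R = 20.8 J/(mol·K).
ΔU = 2.93×20.8×(255−441) = -11300 J.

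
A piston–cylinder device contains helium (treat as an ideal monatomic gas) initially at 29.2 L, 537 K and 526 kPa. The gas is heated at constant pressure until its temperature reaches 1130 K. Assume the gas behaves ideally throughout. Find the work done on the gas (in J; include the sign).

-17000 J

n = P₁V₁/(RT₁) = 526×29.2/(8.314×537) = 3.44 mol.
Isobaric: P stays 526 kPa; V/T = const ⇒ T₂ = 1130 K, V₂ = 61.4 L.
W = PΔV = 526×(61.4−29.2) kPa·L = 17000 J.
Work done on the gas = −W_by = -17000 J.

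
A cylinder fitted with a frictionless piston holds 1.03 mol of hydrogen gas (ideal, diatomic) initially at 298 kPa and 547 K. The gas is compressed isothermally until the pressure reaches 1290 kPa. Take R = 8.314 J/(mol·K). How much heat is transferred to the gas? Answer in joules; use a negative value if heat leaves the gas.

V₁ = nRT₁/P₁ = 1.03×8.314×547/298 = 15.7 L.
Isothermal: T stays 547 K; PV = const ⇒ V₂ = 3.63 L, P₂ = 1290 kPa.
ΔU = 0 (ideal gas, T constant).
W = nRT ln(V₂/V₁) = 1.03×8.314×547×ln(0.231) = -6860 J.
Q = ΔU + W = -6860 J.

-6860 J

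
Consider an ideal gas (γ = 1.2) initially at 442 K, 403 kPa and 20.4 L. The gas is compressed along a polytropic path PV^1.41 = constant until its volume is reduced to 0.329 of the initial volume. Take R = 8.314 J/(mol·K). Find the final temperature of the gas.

Polytropic n=1.41: T₂ = T₁(V₁/V₂)^(n−1) = 442×(3.04)^0.41 = 697 K; P₂ = P₁(V₁/V₂)^n = 1930 kPa.

697 K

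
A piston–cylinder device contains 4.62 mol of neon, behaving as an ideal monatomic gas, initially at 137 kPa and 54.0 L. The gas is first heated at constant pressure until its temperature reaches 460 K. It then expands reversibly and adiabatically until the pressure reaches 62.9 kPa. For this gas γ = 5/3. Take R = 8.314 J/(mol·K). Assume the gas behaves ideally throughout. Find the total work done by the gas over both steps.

17400 J

T₁ = P₁V₁/(nR) = 137×54.0/(4.62×8.314) = 193 K.
Step 1 — Isobaric: P stays 137 kPa; V/T = const ⇒ T₂ = 460 K, V₂ = 129 L.
W = PΔV = 137×(129−54.0) kPa·L = 10300 J.
ΔU = nCvΔT = 4.62×12.5×(460−193) = 15400 J.
Q = ΔU + W = nCpΔT = 25700 J.
State after step 1: P = 137 kPa, V = 129 L, T = 460 K.
Step 2 — Adiabatic: T₂/T₁ = (P₂/P₁)^((γ−1)/γ) ⇒ T₂ = 460×(0.459)^0.400 = 337 K; V₂ = 206 L.
ΔU = nCvΔT = 4.62×12.5×(337−460) = -7090 J.
Q = 0 for an adiabatic process, so W = −ΔU = 7090 J.
Net over both steps: W = 17400 J, Q = 25700 J, ΔU = 8320 J.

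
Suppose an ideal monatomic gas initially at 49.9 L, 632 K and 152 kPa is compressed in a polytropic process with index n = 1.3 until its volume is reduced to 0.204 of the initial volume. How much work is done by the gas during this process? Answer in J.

-15400 J

n = P₁V₁/(RT₁) = 152×49.9/(8.314×632) = 1.44 mol.
Polytropic n=1.3: T₂ = T₁(V₁/V₂)^(n−1) = 632×(4.90)^0.30 = 1020 K; P₂ = P₁(V₁/V₂)^n = 1200 kPa.
W = (P₁V₁−P₂V₂)/(n−1) = (152×49.9−1200×10.2)/0.30 = -15400 J.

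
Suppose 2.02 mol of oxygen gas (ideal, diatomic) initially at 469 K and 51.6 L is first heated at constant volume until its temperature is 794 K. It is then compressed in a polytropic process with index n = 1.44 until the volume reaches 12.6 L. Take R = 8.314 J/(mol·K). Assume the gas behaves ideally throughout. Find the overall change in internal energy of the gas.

42300 J

P₁ = nRT₁/V₁ = 2.02×8.314×469/51.6 = 153 kPa.
Step 1 — Isochoric: V stays 51.6 L; P/T = const ⇒ T₂ = 794 K, P₂ = 258 kPa.
W = 0 (no volume change).
ΔU = nCvΔT = 2.02×20.8×(794−469) = 13600 J.
Q = ΔU = 13600 J.
State after step 1: P = 258 kPa, V = 51.6 L, T = 794 K.
Step 2 — Polytropic n=1.44: T₂ = T₁(V₁/V₂)^(n−1) = 794×(4.10)^0.44 = 1480 K; P₂ = P₁(V₁/V₂)^n = 1970 kPa.
W = (P₁V₁−P₂V₂)/(n−1) = (258×51.6−1970×12.6)/0.44 = -26000 J.
ΔU = nCvΔT = 2.02×20.8×(1480−794) = 28700 J.
Q = ΔU + W = 2600 J.
Net over both steps: W = -26000 J, Q = 16300 J, ΔU = 42300 J.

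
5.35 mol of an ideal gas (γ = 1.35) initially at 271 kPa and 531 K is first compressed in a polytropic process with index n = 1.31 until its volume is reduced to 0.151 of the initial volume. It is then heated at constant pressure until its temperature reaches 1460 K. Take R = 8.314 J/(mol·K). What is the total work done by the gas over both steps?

-38200 J

V₁ = nRT₁/P₁ = 5.35×8.314×531/271 = 87.2 L.
Step 1 — Polytropic n=1.31: T₂ = T₁(V₁/V₂)^(n−1) = 531×(6.62)^0.31 = 954 K; P₂ = P₁(V₁/V₂)^n = 3220 kPa.
W = (P₁V₁−P₂V₂)/(n−1) = (271×87.2−3220×13.2)/0.31 = -60700 J.
ΔU = nCvΔT = 5.35×23.8×(954−531) = 53800 J.
Q = ΔU + W = -6940 J.
State after step 1: P = 3220 kPa, V = 13.2 L, T = 954 K.
Step 2 — Isobaric: P stays 3220 kPa; V/T = const ⇒ T₂ = 1460 K, V₂ = 20.1 L.
W = PΔV = 3220×(20.1−13.2) kPa·L = 22500 J.
ΔU = nCvΔT = 5.35×23.8×(1460−954) = 64300 J.
Q = ΔU + W = nCpΔT = 86800 J.
Net over both steps: W = -38200 J, Q = 79800 J, ΔU = 118000 J.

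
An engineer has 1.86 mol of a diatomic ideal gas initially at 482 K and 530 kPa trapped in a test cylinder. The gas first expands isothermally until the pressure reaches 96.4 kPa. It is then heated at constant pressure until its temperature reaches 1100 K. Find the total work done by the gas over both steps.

22300 J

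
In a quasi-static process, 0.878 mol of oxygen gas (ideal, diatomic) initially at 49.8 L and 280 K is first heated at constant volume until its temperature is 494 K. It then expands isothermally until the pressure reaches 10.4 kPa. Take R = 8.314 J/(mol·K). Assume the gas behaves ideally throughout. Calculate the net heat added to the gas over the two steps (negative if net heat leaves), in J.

P₁ = nRT₁/V₁ = 0.878×8.314×280/49.8 = 41.0 kPa.
Step 1 — Isochoric: V stays 49.8 L; P/T = const ⇒ T₂ = 494 K, P₂ = 72.4 kPa.
W = 0 (no volume change).
ΔU = nCvΔT = 0.878×20.8×(494−280) = 3910 J.
Q = ΔU = 3910 J.
State after step 1: P = 72.4 kPa, V = 49.8 L, T = 494 K.
Step 2 — Isothermal: T stays 494 K; PV = const ⇒ V₂ = 347 L, P₂ = 10.4 kPa.
ΔU = 0 (ideal gas, T constant).
W = nRT ln(V₂/V₁) = 0.878×8.314×494×ln(6.96) = 7000 J.
Q = ΔU + W = 7000 J.
Net over both steps: W = 7000 J, Q = 10900 J, ΔU = 3910 J.

10900 J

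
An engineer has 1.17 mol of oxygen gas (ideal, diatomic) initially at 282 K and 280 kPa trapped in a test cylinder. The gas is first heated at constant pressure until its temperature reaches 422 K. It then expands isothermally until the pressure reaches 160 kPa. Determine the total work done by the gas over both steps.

V₁ = nRT₁/P₁ = 1.17×8.314×282/280 = 9.80 L.
Step 1 — Isobaric: P stays 280 kPa; V/T = const ⇒ T₂ = 422 K, V₂ = 14.7 L.
W = PΔV = 280×(14.7−9.80) kPa·L = 1360 J.
ΔU = nCvΔT = 1.17×20.8×(422−282) = 3400 J.
Q = ΔU + W = nCpΔT = 4770 J.
State after step 1: P = 280 kPa, V = 14.7 L, T = 422 K.
Step 2 — Isothermal: T stays 422 K; PV = const ⇒ V₂ = 25.7 L, P₂ = 160 kPa.
ΔU = 0 (ideal gas, T constant).
W = nRT ln(V₂/V₁) = 1.17×8.314×422×ln(1.75) = 2300 J.
Q = ΔU + W = 2300 J.
Net over both steps: W = 3660 J, Q = 7060 J, ΔU = 3400 J.

3660 J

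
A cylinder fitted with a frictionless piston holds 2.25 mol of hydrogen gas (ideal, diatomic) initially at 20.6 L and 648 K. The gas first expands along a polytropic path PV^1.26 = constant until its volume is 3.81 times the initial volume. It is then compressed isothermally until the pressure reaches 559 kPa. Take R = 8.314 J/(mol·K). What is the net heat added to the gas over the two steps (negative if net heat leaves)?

-9200 J

P₁ = nRT₁/V₁ = 2.25×8.314×648/20.6 = 588 kPa.
Step 1 — Polytropic n=1.26: T₂ = T₁(V₁/V₂)^(n−1) = 648×(0.262)^0.26 = 458 K; P₂ = P₁(V₁/V₂)^n = 109 kPa.
W = (P₁V₁−P₂V₂)/(n−1) = (588×20.6−109×78.5)/0.26 = 13700 J.
ΔU = nCvΔT = 2.25×20.8×(458−648) = -8900 J.
Q = ΔU + W = 4790 J.
State after step 1: P = 109 kPa, V = 78.5 L, T = 458 K.
Step 2 — Isothermal: T stays 458 K; PV = const ⇒ V₂ = 15.3 L, P₂ = 559 kPa.
ΔU = 0 (ideal gas, T constant).
W = nRT ln(V₂/V₁) = 2.25×8.314×458×ln(0.195) = -14000 J.
Q = ΔU + W = -14000 J.
Net over both steps: W = -294 J, Q = -9200 J, ΔU = -8900 J.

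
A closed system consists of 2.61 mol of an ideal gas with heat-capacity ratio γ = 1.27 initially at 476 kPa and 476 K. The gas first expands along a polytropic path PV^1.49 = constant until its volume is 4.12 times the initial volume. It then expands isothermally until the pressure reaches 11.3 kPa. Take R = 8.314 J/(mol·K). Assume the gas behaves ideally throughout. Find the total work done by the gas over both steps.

19000 J

V₁ = nRT₁/P₁ = 2.61×8.314×476/476 = 21.7 L.
Step 1 — Polytropic n=1.49: T₂ = T₁(V₁/V₂)^(n−1) = 476×(0.243)^0.49 = 238 K; P₂ = P₁(V₁/V₂)^n = 57.7 kPa.
W = (P₁V₁−P₂V₂)/(n−1) = (476×21.7−57.7×89.4)/0.49 = 10500 J.
ΔU = nCvΔT = 2.61×30.8×(238−476) = -19100 J.
Q = ΔU + W = -8590 J.
State after step 1: P = 57.7 kPa, V = 89.4 L, T = 238 K.
Step 2 — Isothermal: T stays 238 K; PV = const ⇒ V₂ = 457 L, P₂ = 11.3 kPa.
ΔU = 0 (ideal gas, T constant).
W = nRT ln(V₂/V₁) = 2.61×8.314×238×ln(5.11) = 8420 J.
Q = ΔU + W = 8420 J.
Net over both steps: W = 19000 J, Q = -175 J, ΔU = -19100 J.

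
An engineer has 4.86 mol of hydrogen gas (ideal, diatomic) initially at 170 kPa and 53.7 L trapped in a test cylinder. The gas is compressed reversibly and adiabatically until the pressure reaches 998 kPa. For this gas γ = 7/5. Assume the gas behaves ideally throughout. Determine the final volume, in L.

15.2 L

T₁ = P₁V₁/(nR) = 170×53.7/(4.86×8.314) = 226 K.
Adiabatic: T₂/T₁ = (P₂/P₁)^((γ−1)/γ) ⇒ T₂ = 226×(5.87)^0.286 = 375 K; V₂ = 15.2 L.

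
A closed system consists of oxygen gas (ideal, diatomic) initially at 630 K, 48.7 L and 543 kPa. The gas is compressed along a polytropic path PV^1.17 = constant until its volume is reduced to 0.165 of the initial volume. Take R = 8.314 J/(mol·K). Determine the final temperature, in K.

856 K

Polytropic n=1.17: T₂ = T₁(V₁/V₂)^(n−1) = 630×(6.06)^0.17 = 856 K; P₂ = P₁(V₁/V₂)^n = 4470 kPa.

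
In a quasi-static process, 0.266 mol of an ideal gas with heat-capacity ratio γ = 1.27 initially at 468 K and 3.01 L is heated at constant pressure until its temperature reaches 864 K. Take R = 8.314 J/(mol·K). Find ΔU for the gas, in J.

3240 J

P₁ = nRT₁/V₁ = 0.266×8.314×468/3.01 = 344 kPa.
Isobaric: P stays 344 kPa; V/T = const ⇒ T₂ = 864 K, V₂ = 5.56 L.
For an ideal gas ΔU = nCvΔT with Cv = R/(γ−1) = 30.8 J/(mol·K).
ΔU = 0.266×30.8×(864−468) = 3240 J.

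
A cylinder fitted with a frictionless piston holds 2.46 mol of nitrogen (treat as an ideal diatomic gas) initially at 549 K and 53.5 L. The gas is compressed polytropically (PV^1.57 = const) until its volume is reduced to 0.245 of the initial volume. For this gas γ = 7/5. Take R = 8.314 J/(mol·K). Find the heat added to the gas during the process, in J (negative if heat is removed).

P₁ = nRT₁/V₁ = 2.46×8.314×549/53.5 = 210 kPa.
Polytropic n=1.57: T₂ = T₁(V₁/V₂)^(n−1) = 549×(4.08)^0.57 = 1220 K; P₂ = P₁(V₁/V₂)^n = 1910 kPa.
W = (P₁V₁−P₂V₂)/(n−1) = (210×53.5−1910×13.1)/0.57 = -24200 J.
ΔU = nCvΔT = 2.46×20.8×(1220−549) = 34500 J.
Q = ΔU + W = 10300 J.

10300 J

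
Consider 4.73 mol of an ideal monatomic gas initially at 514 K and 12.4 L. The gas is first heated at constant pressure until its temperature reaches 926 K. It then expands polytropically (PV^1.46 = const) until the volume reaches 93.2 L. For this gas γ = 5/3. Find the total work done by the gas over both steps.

P₁ = nRT₁/V₁ = 4.73×8.314×514/12.4 = 1630 kPa.
Step 1 — Isobaric: P stays 1630 kPa; V/T = const ⇒ T₂ = 926 K, V₂ = 22.3 L.
W = PΔV = 1630×(22.3−12.4) kPa·L = 16200 J.
ΔU = nCvΔT = 4.73×12.5×(926−514) = 24300 J.
Q = ΔU + W = nCpΔT = 40500 J.
State after step 1: P = 1630 kPa, V = 22.3 L, T = 926 K.
Step 2 — Polytropic n=1.46: T₂ = T₁(V₁/V₂)^(n−1) = 926×(0.240)^0.46 = 480 K; P₂ = P₁(V₁/V₂)^n = 203 kPa.
W = (P₁V₁−P₂V₂)/(n−1) = (1630×22.3−203×93.2)/0.46 = 38100 J.
ΔU = nCvΔT = 4.73×12.5×(480−926) = -26300 J.
Q = ΔU + W = 11800 J.
Net over both steps: W = 54300 J, Q = 52300 J, ΔU = -2000 J.

54300 J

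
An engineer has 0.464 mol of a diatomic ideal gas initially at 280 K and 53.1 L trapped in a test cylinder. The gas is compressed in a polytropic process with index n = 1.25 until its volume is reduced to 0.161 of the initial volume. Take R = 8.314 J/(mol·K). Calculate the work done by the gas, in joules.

P₁ = nRT₁/V₁ = 0.464×8.314×280/53.1 = 20.3 kPa.
Polytropic n=1.25: T₂ = T₁(V₁/V₂)^(n−1) = 280×(6.21)^0.25 = 442 K; P₂ = P₁(V₁/V₂)^n = 199 kPa.
W = (P₁V₁−P₂V₂)/(n−1) = (20.3×53.1−199×8.55)/0.25 = -2500 J.

-2500 J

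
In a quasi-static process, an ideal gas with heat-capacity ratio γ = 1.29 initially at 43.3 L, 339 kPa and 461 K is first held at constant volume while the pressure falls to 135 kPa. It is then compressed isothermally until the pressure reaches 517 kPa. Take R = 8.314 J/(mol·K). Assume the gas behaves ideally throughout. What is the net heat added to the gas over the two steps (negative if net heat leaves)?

-38300 J

n = P₁V₁/(RT₁) = 339×43.3/(8.314×461) = 3.83 mol.
Step 1 — Isochoric: V stays 43.3 L; P/T = const ⇒ T₂ = 184 K, P₂ = 135 kPa.
W = 0 (no volume change).
ΔU = nCvΔT = 3.83×28.7×(184−461) = -30500 J.
Q = ΔU = -30500 J.
State after step 1: P = 135 kPa, V = 43.3 L, T = 184 K.
Step 2 — Isothermal: T stays 184 K; PV = const ⇒ V₂ = 11.3 L, P₂ = 517 kPa.
ΔU = 0 (ideal gas, T constant).
W = nRT ln(V₂/V₁) = 3.83×8.314×184×ln(0.261) = -7850 J.
Q = ΔU + W = -7850 J.
Net over both steps: W = -7850 J, Q = -38300 J, ΔU = -30500 J.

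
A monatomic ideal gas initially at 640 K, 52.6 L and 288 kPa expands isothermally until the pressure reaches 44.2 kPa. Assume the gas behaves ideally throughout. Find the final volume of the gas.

Isothermal: T stays 640 K; PV = const ⇒ V₂ = 343 L, P₂ = 44.2 kPa.

343 L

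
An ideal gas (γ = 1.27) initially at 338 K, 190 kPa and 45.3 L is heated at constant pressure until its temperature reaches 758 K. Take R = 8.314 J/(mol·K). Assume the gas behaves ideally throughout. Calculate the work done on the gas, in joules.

n = P₁V₁/(RT₁) = 190×45.3/(8.314×338) = 3.06 mol.
Isobaric: P stays 190 kPa; V/T = const ⇒ T₂ = 758 K, V₂ = 102 L.
W = PΔV = 190×(102−45.3) kPa·L = 10700 J.
Work done on the gas = −W_by = -10700 J.

-10700 J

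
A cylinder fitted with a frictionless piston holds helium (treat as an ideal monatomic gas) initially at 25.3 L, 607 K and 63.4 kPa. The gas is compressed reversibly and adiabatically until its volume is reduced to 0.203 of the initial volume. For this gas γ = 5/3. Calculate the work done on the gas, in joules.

n = P₁V₁/(RT₁) = 63.4×25.3/(8.314×607) = 0.318 mol.
Adiabatic: TV^(γ−1) = const ⇒ T₂ = 607×(4.93)^0.667 = 1760 K; PV^γ = const ⇒ P₂ = 904 kPa.
ΔU = nCvΔT = 0.318×12.5×(1760−607) = 4560 J.
Q = 0 for an adiabatic process, so W = −ΔU = -4560 J.
Work done on the gas = −W_by = 4560 J.

4560 J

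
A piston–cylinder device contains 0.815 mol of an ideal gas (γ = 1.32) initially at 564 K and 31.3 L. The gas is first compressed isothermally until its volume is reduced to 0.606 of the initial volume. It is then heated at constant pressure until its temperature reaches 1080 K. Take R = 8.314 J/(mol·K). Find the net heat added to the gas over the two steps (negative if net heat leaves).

P₁ = nRT₁/V₁ = 0.815×8.314×564/31.3 = 122 kPa.
Step 1 — Isothermal: T stays 564 K; PV = const ⇒ V₂ = 19.0 L, P₂ = 201 kPa.
ΔU = 0 (ideal gas, T constant).
W = nRT ln(V₂/V₁) = 0.815×8.314×564×ln(0.606) = -1910 J.
Q = ΔU + W = -1910 J.
State after step 1: P = 201 kPa, V = 19.0 L, T = 564 K.
Step 2 — Isobaric: P stays 201 kPa; V/T = const ⇒ T₂ = 1080 K, V₂ = 36.3 L.
W = PΔV = 201×(36.3−19.0) kPa·L = 3500 J.
ΔU = nCvΔT = 0.815×26.0×(1080−564) = 10900 J.
Q = ΔU + W = nCpΔT = 14400 J.
Net over both steps: W = 1580 J, Q = 12500 J, ΔU = 10900 J.

12500 J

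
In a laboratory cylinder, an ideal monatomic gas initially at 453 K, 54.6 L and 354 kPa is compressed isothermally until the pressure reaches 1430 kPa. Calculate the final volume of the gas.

13.5 L

Isothermal: T stays 453 K; PV = const ⇒ V₂ = 13.5 L, P₂ = 1430 kPa.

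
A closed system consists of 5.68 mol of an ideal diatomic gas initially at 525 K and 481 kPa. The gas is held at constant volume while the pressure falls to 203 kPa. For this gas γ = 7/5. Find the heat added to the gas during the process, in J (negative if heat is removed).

-35800 J

V₁ = nRT₁/P₁ = 5.68×8.314×525/481 = 51.5 L.
Isochoric: V stays 51.5 L; P/T = const ⇒ T₂ = 222 K, P₂ = 203 kPa.
W = 0 (no volume change).
ΔU = nCvΔT = 5.68×20.8×(222−525) = -35800 J.
Q = ΔU = -35800 J.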